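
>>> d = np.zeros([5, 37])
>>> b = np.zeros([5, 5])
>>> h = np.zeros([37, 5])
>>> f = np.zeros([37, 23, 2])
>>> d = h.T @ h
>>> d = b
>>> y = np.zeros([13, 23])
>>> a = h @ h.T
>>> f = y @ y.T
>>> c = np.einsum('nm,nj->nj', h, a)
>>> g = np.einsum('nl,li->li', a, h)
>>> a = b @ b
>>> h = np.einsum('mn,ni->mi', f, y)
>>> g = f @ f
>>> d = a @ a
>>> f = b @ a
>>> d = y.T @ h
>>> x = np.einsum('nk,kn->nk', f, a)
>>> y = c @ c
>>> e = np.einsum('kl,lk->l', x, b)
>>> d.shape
(23, 23)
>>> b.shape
(5, 5)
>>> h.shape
(13, 23)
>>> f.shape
(5, 5)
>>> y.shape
(37, 37)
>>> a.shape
(5, 5)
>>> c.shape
(37, 37)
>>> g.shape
(13, 13)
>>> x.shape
(5, 5)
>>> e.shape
(5,)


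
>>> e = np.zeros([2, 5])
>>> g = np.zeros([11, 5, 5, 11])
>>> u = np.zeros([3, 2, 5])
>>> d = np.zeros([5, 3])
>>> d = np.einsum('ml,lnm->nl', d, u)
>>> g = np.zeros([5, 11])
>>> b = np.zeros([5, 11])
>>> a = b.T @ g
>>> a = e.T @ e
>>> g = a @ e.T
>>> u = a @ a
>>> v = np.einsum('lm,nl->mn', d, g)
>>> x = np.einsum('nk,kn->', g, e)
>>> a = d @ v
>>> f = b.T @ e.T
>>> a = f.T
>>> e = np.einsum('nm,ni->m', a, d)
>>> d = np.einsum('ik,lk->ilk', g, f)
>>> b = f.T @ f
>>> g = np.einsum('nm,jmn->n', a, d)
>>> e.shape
(11,)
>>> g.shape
(2,)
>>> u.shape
(5, 5)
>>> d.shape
(5, 11, 2)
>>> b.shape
(2, 2)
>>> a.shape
(2, 11)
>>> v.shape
(3, 5)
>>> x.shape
()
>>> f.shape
(11, 2)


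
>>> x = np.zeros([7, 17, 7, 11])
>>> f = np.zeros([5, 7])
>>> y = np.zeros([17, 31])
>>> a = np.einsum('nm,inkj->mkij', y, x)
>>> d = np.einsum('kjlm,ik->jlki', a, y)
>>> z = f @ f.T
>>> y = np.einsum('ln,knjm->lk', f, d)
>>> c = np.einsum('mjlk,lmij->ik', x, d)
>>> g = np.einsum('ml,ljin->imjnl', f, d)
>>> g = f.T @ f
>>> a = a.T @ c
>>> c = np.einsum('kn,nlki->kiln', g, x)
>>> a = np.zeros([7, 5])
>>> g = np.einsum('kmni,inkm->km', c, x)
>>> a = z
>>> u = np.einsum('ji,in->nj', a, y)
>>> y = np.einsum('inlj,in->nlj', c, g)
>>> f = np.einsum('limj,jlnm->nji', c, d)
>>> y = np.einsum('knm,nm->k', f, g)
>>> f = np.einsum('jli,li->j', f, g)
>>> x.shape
(7, 17, 7, 11)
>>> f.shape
(31,)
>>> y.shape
(31,)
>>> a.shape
(5, 5)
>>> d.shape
(7, 7, 31, 17)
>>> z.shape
(5, 5)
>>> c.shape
(7, 11, 17, 7)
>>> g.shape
(7, 11)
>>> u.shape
(7, 5)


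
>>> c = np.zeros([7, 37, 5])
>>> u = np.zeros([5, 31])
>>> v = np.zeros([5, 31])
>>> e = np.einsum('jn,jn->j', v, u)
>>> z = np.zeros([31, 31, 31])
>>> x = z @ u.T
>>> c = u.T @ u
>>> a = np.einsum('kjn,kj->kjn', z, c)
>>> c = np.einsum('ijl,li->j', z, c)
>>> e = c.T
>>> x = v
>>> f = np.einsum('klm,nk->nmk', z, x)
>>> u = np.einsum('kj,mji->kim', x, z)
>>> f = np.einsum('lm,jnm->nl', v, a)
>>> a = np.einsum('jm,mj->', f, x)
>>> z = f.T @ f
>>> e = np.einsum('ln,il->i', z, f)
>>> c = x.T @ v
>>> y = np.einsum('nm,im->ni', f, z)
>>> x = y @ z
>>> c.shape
(31, 31)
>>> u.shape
(5, 31, 31)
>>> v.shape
(5, 31)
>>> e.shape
(31,)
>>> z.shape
(5, 5)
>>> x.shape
(31, 5)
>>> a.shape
()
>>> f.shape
(31, 5)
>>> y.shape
(31, 5)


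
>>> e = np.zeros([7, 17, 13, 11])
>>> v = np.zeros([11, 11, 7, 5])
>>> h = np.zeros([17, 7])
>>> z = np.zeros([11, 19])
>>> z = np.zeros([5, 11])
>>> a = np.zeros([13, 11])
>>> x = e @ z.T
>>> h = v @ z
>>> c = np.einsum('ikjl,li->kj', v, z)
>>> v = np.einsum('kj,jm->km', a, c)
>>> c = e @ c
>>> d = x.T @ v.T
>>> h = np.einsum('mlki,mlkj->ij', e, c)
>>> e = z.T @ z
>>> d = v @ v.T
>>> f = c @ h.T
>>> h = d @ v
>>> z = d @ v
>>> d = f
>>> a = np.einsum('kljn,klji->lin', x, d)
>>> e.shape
(11, 11)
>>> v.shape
(13, 7)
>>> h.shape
(13, 7)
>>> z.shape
(13, 7)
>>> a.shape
(17, 11, 5)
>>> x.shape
(7, 17, 13, 5)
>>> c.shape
(7, 17, 13, 7)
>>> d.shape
(7, 17, 13, 11)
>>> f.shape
(7, 17, 13, 11)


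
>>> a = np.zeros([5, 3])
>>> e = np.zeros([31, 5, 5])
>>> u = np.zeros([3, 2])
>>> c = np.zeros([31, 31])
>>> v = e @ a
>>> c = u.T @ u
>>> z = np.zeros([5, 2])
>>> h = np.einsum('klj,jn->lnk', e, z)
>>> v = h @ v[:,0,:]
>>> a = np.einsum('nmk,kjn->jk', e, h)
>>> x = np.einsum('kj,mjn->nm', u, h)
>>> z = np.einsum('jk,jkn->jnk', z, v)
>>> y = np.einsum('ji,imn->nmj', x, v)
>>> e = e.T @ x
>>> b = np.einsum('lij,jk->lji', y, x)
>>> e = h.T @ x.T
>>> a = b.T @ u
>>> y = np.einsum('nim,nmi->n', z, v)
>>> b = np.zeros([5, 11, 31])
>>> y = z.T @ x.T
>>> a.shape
(2, 31, 2)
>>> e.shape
(31, 2, 31)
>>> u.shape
(3, 2)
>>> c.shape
(2, 2)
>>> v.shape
(5, 2, 3)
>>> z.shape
(5, 3, 2)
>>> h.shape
(5, 2, 31)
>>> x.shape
(31, 5)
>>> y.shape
(2, 3, 31)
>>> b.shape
(5, 11, 31)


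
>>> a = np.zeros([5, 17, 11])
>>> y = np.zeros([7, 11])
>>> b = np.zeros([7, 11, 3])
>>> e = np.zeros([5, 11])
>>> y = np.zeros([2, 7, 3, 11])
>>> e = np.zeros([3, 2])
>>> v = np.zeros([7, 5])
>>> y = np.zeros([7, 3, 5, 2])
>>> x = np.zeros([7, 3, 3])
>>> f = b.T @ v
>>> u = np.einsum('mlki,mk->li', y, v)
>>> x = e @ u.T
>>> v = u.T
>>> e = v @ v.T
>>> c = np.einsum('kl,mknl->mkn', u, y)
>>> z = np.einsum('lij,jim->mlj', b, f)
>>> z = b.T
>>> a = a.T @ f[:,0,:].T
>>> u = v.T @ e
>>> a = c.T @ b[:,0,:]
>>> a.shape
(5, 3, 3)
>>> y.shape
(7, 3, 5, 2)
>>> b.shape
(7, 11, 3)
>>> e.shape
(2, 2)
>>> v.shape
(2, 3)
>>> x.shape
(3, 3)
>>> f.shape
(3, 11, 5)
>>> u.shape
(3, 2)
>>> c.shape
(7, 3, 5)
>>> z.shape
(3, 11, 7)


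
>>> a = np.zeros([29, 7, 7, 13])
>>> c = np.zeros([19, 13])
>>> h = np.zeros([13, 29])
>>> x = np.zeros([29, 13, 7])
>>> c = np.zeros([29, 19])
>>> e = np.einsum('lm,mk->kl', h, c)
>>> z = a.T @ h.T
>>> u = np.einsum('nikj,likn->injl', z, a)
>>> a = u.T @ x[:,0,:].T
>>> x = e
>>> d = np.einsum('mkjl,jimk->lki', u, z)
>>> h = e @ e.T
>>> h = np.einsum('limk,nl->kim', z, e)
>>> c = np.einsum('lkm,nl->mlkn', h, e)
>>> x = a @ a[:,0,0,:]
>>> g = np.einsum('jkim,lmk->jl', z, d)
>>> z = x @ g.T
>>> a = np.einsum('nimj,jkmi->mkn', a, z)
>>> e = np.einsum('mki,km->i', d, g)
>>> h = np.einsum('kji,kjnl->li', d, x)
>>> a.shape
(13, 13, 29)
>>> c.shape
(7, 13, 7, 19)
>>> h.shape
(29, 7)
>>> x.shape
(29, 13, 13, 29)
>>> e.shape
(7,)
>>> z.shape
(29, 13, 13, 13)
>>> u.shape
(7, 13, 13, 29)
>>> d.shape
(29, 13, 7)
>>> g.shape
(13, 29)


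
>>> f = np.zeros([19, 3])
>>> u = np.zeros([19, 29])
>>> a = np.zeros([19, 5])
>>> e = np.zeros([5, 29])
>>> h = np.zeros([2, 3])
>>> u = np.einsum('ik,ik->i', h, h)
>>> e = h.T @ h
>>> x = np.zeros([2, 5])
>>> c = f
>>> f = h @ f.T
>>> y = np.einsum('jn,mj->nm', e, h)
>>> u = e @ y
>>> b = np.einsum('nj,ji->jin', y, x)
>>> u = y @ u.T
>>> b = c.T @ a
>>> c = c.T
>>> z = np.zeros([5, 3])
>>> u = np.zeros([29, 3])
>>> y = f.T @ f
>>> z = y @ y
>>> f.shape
(2, 19)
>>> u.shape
(29, 3)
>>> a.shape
(19, 5)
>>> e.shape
(3, 3)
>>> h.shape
(2, 3)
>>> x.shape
(2, 5)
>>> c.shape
(3, 19)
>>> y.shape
(19, 19)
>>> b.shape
(3, 5)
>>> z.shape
(19, 19)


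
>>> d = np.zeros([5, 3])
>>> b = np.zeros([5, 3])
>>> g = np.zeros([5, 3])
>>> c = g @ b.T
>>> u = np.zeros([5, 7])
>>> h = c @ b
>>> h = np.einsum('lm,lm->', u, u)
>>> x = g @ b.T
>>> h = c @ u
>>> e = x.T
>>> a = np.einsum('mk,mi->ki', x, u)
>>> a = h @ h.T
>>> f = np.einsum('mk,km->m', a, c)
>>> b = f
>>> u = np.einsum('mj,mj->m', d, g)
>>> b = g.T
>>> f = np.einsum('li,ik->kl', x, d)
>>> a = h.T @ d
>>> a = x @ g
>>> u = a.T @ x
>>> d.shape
(5, 3)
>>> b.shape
(3, 5)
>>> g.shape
(5, 3)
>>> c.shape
(5, 5)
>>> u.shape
(3, 5)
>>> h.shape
(5, 7)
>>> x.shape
(5, 5)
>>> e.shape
(5, 5)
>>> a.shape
(5, 3)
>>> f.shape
(3, 5)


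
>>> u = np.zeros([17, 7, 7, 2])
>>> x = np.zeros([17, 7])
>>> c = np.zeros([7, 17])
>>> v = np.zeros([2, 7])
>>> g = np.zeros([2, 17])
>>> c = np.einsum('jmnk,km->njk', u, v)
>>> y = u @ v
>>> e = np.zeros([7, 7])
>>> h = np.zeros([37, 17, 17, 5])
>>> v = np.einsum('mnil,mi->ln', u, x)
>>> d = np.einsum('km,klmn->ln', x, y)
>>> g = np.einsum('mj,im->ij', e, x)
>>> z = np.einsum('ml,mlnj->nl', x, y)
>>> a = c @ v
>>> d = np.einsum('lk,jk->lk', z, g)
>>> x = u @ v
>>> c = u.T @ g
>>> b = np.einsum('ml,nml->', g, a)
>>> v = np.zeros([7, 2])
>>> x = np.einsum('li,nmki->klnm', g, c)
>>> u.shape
(17, 7, 7, 2)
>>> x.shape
(7, 17, 2, 7)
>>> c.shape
(2, 7, 7, 7)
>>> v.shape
(7, 2)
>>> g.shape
(17, 7)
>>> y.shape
(17, 7, 7, 7)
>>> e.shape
(7, 7)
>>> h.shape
(37, 17, 17, 5)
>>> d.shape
(7, 7)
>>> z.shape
(7, 7)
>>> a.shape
(7, 17, 7)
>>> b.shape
()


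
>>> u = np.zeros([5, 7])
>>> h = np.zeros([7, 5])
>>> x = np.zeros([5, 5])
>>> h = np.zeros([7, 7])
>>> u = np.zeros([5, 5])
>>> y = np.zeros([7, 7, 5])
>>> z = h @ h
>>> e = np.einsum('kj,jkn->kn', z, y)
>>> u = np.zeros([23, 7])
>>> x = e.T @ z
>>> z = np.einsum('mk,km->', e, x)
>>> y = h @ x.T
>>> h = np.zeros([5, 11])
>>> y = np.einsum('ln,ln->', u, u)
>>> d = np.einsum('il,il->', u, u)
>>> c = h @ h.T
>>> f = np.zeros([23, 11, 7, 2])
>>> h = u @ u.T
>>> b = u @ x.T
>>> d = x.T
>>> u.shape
(23, 7)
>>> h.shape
(23, 23)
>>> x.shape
(5, 7)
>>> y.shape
()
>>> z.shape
()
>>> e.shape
(7, 5)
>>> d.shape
(7, 5)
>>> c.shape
(5, 5)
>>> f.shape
(23, 11, 7, 2)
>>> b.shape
(23, 5)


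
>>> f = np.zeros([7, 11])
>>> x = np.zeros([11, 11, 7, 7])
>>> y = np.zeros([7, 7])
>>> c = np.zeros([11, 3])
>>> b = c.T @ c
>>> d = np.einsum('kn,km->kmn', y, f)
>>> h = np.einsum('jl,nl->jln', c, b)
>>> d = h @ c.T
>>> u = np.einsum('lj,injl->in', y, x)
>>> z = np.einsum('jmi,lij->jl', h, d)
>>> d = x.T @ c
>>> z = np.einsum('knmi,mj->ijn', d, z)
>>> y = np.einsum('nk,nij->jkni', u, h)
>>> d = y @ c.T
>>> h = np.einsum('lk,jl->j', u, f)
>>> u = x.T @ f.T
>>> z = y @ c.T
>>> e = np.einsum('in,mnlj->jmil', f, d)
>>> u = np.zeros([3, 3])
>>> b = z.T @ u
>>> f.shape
(7, 11)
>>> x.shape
(11, 11, 7, 7)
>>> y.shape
(3, 11, 11, 3)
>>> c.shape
(11, 3)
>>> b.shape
(11, 11, 11, 3)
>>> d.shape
(3, 11, 11, 11)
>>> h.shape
(7,)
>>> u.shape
(3, 3)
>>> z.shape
(3, 11, 11, 11)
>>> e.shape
(11, 3, 7, 11)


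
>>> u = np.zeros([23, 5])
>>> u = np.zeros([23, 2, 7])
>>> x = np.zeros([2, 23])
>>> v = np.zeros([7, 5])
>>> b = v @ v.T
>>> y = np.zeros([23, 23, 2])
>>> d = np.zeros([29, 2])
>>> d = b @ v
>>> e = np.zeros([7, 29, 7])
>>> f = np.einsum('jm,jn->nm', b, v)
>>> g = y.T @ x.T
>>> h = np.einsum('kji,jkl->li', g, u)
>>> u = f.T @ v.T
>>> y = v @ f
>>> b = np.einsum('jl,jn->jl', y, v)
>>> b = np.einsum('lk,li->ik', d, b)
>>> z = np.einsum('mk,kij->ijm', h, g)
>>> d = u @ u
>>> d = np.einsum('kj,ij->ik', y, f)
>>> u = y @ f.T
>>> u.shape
(7, 5)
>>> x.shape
(2, 23)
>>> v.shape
(7, 5)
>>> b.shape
(7, 5)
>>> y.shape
(7, 7)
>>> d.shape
(5, 7)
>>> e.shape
(7, 29, 7)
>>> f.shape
(5, 7)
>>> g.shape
(2, 23, 2)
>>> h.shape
(7, 2)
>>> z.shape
(23, 2, 7)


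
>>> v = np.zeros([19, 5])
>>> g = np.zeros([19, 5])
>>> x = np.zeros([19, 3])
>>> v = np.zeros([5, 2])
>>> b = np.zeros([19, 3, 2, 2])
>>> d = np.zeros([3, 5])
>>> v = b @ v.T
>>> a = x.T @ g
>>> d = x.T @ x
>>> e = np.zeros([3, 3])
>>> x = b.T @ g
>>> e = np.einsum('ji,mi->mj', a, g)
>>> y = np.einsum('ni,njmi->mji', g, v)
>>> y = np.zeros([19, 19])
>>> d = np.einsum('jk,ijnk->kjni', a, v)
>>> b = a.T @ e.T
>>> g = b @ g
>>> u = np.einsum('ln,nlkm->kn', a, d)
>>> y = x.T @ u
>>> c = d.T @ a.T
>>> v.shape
(19, 3, 2, 5)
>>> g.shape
(5, 5)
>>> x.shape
(2, 2, 3, 5)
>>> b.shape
(5, 19)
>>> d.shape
(5, 3, 2, 19)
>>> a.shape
(3, 5)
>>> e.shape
(19, 3)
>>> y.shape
(5, 3, 2, 5)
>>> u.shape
(2, 5)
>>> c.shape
(19, 2, 3, 3)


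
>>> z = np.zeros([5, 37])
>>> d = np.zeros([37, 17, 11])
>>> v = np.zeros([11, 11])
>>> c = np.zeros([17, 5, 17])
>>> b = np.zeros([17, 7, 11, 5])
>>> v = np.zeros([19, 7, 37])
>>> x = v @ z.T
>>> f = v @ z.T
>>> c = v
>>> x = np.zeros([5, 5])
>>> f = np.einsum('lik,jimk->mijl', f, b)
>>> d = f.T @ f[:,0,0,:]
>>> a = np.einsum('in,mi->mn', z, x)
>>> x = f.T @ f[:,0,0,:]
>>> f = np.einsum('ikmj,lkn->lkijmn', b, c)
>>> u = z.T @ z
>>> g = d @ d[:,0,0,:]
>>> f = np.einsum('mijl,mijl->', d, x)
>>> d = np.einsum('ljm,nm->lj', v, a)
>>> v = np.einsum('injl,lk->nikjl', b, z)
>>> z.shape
(5, 37)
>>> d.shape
(19, 7)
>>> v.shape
(7, 17, 37, 11, 5)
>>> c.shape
(19, 7, 37)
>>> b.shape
(17, 7, 11, 5)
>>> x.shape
(19, 17, 7, 19)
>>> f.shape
()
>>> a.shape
(5, 37)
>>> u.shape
(37, 37)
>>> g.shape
(19, 17, 7, 19)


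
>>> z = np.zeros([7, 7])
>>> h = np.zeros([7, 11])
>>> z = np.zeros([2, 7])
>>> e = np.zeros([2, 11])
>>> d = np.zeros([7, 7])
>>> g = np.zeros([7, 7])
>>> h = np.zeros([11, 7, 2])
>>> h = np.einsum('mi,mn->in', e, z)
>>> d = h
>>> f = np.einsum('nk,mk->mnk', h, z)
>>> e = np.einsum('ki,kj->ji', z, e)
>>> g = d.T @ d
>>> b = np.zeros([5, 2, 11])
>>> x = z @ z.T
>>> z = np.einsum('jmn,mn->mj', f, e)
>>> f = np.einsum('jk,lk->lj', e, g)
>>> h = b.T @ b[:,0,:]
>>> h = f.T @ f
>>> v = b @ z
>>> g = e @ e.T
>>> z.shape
(11, 2)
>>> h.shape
(11, 11)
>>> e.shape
(11, 7)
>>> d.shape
(11, 7)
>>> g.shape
(11, 11)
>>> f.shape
(7, 11)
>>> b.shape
(5, 2, 11)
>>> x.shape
(2, 2)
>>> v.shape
(5, 2, 2)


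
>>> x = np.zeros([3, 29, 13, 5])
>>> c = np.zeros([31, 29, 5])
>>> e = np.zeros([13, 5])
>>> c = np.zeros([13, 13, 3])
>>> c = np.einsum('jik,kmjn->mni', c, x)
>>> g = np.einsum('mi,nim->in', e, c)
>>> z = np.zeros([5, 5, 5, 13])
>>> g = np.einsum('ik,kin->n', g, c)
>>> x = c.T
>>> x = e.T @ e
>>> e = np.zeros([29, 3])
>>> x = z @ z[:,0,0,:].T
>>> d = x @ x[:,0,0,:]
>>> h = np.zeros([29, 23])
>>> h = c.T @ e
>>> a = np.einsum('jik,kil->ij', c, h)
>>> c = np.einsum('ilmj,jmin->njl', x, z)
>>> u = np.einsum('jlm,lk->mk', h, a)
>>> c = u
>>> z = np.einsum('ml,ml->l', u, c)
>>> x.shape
(5, 5, 5, 5)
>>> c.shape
(3, 29)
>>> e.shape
(29, 3)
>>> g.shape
(13,)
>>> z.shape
(29,)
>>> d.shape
(5, 5, 5, 5)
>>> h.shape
(13, 5, 3)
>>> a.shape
(5, 29)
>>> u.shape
(3, 29)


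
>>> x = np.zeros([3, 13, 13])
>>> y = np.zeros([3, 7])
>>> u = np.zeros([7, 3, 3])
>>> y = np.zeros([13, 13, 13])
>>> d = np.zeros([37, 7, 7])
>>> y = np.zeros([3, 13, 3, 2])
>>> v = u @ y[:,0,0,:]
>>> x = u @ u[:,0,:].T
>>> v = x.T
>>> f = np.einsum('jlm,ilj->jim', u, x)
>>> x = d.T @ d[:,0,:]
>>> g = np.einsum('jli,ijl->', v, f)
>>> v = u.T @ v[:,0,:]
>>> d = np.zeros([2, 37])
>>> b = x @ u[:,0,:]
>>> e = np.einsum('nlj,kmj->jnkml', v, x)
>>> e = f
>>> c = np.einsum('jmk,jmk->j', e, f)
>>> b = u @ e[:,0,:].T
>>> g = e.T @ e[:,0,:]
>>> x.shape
(7, 7, 7)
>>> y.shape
(3, 13, 3, 2)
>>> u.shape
(7, 3, 3)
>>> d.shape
(2, 37)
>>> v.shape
(3, 3, 7)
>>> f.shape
(7, 7, 3)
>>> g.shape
(3, 7, 3)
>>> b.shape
(7, 3, 7)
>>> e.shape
(7, 7, 3)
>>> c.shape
(7,)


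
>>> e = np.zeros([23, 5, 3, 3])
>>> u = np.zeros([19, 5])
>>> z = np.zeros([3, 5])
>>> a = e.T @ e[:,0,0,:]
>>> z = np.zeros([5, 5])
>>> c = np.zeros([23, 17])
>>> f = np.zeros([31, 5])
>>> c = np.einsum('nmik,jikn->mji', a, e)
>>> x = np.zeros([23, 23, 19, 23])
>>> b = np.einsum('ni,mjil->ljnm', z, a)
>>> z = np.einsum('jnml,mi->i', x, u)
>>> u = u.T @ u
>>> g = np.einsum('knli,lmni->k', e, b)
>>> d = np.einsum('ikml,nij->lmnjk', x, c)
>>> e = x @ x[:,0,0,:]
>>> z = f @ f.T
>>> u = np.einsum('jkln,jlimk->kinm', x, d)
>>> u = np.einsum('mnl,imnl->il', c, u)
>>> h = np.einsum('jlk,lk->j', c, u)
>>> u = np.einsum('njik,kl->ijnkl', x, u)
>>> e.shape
(23, 23, 19, 23)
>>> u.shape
(19, 23, 23, 23, 5)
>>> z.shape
(31, 31)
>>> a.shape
(3, 3, 5, 3)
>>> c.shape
(3, 23, 5)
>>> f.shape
(31, 5)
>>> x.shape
(23, 23, 19, 23)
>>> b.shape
(3, 3, 5, 3)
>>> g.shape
(23,)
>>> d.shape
(23, 19, 3, 5, 23)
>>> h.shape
(3,)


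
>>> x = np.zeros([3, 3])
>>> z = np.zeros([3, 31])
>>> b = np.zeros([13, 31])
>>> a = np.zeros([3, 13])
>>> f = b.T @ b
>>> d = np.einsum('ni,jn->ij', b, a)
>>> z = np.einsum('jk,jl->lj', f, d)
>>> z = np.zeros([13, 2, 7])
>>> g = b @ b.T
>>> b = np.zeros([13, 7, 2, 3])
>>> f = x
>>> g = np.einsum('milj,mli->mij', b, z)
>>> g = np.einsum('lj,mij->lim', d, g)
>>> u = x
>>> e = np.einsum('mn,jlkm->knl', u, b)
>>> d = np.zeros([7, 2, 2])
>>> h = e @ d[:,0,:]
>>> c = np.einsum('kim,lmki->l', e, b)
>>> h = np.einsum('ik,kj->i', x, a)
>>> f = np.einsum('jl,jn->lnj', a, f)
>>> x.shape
(3, 3)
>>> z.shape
(13, 2, 7)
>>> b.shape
(13, 7, 2, 3)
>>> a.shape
(3, 13)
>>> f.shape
(13, 3, 3)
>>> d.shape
(7, 2, 2)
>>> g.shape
(31, 7, 13)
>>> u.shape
(3, 3)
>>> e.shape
(2, 3, 7)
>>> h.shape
(3,)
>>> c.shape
(13,)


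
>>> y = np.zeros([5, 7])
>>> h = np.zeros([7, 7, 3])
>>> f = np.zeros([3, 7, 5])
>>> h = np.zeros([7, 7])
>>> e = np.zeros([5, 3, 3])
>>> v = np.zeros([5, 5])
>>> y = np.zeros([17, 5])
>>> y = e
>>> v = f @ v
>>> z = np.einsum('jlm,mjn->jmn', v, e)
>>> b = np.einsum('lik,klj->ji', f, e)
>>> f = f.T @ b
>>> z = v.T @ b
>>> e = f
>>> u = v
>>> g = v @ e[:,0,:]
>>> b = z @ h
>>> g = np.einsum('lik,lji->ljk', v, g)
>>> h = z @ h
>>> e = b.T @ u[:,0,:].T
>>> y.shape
(5, 3, 3)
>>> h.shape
(5, 7, 7)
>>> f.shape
(5, 7, 7)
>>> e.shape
(7, 7, 3)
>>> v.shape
(3, 7, 5)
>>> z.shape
(5, 7, 7)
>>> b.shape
(5, 7, 7)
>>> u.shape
(3, 7, 5)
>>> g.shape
(3, 7, 5)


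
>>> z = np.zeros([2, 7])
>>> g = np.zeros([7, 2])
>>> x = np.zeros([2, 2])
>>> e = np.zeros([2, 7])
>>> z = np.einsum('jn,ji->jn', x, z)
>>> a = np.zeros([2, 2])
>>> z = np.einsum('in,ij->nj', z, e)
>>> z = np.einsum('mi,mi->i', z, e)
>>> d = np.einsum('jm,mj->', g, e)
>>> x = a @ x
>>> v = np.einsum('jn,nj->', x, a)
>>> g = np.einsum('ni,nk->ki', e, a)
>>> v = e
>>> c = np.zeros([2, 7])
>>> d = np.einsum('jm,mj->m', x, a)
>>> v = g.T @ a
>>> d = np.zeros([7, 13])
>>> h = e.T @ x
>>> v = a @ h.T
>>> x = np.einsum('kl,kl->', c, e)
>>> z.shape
(7,)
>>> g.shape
(2, 7)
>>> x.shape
()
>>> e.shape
(2, 7)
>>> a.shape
(2, 2)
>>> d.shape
(7, 13)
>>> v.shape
(2, 7)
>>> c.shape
(2, 7)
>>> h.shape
(7, 2)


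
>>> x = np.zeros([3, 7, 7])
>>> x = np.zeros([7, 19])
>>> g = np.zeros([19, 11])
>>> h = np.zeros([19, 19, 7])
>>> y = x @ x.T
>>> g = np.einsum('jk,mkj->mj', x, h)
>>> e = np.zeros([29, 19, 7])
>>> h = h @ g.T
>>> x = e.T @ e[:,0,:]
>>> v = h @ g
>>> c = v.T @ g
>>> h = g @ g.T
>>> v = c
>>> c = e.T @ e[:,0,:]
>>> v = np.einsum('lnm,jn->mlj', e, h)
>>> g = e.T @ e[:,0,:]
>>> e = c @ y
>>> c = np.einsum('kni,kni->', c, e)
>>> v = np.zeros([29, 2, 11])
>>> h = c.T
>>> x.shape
(7, 19, 7)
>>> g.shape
(7, 19, 7)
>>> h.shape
()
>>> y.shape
(7, 7)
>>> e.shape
(7, 19, 7)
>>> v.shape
(29, 2, 11)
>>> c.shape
()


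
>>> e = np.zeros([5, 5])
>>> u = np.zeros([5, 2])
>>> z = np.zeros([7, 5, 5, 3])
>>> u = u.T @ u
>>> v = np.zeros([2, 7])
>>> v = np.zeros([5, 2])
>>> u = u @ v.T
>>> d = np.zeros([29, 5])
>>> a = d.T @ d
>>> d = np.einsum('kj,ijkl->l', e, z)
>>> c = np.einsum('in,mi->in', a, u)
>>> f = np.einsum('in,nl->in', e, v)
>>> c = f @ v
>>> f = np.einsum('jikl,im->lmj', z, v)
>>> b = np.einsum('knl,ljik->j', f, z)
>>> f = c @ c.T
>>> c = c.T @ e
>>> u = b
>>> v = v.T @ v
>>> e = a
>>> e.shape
(5, 5)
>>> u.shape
(5,)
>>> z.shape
(7, 5, 5, 3)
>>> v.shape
(2, 2)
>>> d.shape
(3,)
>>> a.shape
(5, 5)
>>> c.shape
(2, 5)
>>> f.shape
(5, 5)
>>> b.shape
(5,)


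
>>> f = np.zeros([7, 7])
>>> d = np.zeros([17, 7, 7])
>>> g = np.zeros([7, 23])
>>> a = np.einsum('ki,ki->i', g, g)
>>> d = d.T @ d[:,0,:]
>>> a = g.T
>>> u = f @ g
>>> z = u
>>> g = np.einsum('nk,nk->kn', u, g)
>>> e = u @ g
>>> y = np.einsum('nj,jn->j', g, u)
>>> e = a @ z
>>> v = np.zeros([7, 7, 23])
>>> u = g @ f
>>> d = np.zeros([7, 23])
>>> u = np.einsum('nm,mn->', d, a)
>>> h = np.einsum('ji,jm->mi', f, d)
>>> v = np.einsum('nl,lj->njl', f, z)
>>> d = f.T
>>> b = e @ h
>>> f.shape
(7, 7)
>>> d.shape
(7, 7)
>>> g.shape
(23, 7)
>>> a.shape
(23, 7)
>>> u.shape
()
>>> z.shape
(7, 23)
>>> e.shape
(23, 23)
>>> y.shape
(7,)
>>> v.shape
(7, 23, 7)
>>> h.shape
(23, 7)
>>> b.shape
(23, 7)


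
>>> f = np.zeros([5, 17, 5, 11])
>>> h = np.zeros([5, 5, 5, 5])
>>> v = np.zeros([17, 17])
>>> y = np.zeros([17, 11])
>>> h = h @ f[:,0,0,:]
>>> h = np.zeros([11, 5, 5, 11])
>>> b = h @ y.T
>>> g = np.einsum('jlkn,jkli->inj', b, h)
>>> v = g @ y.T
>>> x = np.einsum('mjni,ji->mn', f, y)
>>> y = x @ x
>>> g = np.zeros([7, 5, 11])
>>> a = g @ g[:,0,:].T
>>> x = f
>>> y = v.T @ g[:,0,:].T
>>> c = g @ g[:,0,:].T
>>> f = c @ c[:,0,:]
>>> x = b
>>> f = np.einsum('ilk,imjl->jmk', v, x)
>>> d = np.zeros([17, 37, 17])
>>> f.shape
(5, 5, 17)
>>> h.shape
(11, 5, 5, 11)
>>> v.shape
(11, 17, 17)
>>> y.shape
(17, 17, 7)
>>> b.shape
(11, 5, 5, 17)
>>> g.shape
(7, 5, 11)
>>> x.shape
(11, 5, 5, 17)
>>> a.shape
(7, 5, 7)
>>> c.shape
(7, 5, 7)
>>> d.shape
(17, 37, 17)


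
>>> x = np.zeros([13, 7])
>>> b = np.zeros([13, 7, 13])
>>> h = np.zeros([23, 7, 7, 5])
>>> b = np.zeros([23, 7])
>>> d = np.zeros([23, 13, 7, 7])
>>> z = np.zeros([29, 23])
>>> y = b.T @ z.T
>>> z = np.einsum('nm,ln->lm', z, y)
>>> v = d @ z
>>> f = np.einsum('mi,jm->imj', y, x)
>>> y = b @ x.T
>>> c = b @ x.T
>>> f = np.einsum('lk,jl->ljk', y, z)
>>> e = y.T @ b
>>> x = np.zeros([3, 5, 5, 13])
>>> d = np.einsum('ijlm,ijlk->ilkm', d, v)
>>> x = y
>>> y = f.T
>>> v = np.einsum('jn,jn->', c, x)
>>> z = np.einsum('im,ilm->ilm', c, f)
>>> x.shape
(23, 13)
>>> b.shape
(23, 7)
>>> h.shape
(23, 7, 7, 5)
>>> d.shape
(23, 7, 23, 7)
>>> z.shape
(23, 7, 13)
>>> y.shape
(13, 7, 23)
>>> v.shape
()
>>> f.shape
(23, 7, 13)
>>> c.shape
(23, 13)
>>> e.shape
(13, 7)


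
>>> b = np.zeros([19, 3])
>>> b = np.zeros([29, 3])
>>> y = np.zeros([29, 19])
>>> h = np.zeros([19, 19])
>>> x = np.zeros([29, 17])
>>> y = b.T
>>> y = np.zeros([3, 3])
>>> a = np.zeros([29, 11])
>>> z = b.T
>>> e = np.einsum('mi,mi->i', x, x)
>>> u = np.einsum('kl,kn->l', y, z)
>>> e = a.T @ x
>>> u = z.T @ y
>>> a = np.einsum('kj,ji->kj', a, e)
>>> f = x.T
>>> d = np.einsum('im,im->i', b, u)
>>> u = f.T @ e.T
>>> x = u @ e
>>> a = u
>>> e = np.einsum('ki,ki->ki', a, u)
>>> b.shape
(29, 3)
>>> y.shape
(3, 3)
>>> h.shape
(19, 19)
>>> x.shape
(29, 17)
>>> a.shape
(29, 11)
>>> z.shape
(3, 29)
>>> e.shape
(29, 11)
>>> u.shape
(29, 11)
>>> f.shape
(17, 29)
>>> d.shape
(29,)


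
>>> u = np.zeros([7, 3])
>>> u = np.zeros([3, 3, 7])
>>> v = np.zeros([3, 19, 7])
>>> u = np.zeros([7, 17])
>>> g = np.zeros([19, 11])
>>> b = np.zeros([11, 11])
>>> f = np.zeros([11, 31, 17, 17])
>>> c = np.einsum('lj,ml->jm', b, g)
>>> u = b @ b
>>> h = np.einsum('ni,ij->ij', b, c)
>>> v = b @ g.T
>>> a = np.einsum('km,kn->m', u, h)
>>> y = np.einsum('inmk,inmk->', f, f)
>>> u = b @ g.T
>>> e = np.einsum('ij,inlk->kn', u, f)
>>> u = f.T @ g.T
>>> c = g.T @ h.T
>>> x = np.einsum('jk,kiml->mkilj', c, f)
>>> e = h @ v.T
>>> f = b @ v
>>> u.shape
(17, 17, 31, 19)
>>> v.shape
(11, 19)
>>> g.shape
(19, 11)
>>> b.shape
(11, 11)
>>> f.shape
(11, 19)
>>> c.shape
(11, 11)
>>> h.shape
(11, 19)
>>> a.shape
(11,)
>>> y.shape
()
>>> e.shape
(11, 11)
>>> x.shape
(17, 11, 31, 17, 11)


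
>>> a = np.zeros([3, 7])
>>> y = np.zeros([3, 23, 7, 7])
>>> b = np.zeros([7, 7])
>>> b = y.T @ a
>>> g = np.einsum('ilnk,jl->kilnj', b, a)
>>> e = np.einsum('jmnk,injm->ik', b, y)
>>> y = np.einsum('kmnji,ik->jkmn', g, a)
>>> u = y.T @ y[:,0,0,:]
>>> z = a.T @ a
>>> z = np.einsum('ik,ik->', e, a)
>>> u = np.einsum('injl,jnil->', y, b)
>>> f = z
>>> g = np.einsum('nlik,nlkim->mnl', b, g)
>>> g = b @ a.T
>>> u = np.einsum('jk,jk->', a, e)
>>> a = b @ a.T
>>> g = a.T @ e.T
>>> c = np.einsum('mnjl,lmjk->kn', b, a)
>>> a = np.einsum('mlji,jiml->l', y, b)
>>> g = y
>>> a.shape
(7,)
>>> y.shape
(23, 7, 7, 7)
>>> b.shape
(7, 7, 23, 7)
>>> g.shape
(23, 7, 7, 7)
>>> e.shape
(3, 7)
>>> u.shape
()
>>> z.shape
()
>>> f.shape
()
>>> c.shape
(3, 7)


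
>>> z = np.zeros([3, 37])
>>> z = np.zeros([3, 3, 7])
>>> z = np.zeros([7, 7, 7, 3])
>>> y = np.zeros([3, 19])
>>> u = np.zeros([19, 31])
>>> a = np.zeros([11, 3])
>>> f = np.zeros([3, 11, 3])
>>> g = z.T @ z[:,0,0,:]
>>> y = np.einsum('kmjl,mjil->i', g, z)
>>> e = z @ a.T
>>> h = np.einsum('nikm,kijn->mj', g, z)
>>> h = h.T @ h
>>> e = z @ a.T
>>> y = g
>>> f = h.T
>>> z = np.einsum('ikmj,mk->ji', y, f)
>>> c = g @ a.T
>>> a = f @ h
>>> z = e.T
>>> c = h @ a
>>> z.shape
(11, 7, 7, 7)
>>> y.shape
(3, 7, 7, 3)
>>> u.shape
(19, 31)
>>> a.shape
(7, 7)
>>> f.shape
(7, 7)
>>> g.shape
(3, 7, 7, 3)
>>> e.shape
(7, 7, 7, 11)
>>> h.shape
(7, 7)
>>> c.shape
(7, 7)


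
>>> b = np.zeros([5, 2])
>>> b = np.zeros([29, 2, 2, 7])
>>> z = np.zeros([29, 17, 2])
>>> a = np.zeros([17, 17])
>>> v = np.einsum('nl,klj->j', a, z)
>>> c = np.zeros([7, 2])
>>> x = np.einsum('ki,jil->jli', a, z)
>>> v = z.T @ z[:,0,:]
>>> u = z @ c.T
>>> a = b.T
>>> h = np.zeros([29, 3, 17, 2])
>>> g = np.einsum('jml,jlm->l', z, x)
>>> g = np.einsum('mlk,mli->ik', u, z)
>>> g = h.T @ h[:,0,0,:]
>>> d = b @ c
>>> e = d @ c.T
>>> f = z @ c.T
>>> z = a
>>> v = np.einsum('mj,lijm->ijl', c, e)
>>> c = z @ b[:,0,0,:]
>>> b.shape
(29, 2, 2, 7)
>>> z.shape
(7, 2, 2, 29)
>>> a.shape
(7, 2, 2, 29)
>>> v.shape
(2, 2, 29)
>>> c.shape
(7, 2, 2, 7)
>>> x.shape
(29, 2, 17)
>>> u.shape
(29, 17, 7)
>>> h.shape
(29, 3, 17, 2)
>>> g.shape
(2, 17, 3, 2)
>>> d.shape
(29, 2, 2, 2)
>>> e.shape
(29, 2, 2, 7)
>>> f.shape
(29, 17, 7)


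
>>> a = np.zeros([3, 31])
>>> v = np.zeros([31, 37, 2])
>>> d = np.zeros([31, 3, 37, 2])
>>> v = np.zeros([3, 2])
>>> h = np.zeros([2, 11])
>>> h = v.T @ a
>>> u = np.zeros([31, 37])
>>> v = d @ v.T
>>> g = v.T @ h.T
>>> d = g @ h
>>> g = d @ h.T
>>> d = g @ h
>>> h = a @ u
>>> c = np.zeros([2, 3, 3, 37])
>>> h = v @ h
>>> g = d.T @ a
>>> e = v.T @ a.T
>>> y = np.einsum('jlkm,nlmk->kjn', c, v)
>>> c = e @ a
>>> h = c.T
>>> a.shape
(3, 31)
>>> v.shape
(31, 3, 37, 3)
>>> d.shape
(3, 37, 3, 31)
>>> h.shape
(31, 3, 37, 3)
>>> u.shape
(31, 37)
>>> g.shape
(31, 3, 37, 31)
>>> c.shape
(3, 37, 3, 31)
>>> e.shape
(3, 37, 3, 3)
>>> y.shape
(3, 2, 31)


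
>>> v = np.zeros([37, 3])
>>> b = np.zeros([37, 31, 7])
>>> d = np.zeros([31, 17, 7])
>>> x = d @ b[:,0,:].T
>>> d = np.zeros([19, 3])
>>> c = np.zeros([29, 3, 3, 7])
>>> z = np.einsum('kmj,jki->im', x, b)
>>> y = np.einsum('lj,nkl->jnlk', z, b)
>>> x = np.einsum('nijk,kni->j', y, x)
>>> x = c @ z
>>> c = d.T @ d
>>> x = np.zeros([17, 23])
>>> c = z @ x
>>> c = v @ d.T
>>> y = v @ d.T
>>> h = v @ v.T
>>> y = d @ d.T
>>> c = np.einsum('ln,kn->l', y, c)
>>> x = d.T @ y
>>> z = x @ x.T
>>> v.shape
(37, 3)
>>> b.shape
(37, 31, 7)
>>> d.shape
(19, 3)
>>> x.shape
(3, 19)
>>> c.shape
(19,)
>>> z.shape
(3, 3)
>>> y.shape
(19, 19)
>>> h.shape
(37, 37)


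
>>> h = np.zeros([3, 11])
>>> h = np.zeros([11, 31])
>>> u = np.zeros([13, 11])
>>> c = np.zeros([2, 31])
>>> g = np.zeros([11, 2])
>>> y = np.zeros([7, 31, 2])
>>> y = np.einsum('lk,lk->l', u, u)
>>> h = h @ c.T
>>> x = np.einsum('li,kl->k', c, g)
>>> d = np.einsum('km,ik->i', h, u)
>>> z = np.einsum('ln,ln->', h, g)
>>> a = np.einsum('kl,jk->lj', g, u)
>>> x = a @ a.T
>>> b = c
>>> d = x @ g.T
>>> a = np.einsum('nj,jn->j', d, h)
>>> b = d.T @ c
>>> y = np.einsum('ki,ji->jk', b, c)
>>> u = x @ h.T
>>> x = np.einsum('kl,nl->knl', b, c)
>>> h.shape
(11, 2)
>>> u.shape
(2, 11)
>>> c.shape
(2, 31)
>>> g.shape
(11, 2)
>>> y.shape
(2, 11)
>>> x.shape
(11, 2, 31)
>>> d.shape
(2, 11)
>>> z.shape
()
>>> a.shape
(11,)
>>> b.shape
(11, 31)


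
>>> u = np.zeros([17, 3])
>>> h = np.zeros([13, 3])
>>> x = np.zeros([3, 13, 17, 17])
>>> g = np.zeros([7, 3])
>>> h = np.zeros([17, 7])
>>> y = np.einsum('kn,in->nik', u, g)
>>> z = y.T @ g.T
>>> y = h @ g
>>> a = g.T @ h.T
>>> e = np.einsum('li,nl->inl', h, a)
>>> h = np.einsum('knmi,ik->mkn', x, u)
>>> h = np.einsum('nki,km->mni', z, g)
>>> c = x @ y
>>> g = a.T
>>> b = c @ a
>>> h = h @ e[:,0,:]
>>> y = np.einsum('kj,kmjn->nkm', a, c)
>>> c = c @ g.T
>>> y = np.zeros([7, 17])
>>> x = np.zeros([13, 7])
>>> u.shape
(17, 3)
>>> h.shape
(3, 17, 17)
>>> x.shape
(13, 7)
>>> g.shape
(17, 3)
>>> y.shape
(7, 17)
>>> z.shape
(17, 7, 7)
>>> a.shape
(3, 17)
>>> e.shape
(7, 3, 17)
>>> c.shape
(3, 13, 17, 17)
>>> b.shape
(3, 13, 17, 17)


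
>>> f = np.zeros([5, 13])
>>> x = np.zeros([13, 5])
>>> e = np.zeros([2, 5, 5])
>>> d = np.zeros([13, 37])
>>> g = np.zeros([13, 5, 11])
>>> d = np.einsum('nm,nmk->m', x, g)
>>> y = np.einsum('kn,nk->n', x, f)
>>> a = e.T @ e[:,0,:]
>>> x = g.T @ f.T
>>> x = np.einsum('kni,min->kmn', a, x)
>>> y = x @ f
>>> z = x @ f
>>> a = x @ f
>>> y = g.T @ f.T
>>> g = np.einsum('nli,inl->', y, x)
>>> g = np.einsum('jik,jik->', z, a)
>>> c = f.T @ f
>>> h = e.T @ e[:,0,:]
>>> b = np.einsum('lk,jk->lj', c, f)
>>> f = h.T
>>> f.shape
(5, 5, 5)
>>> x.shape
(5, 11, 5)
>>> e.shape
(2, 5, 5)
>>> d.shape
(5,)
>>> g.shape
()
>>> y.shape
(11, 5, 5)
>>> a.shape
(5, 11, 13)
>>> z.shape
(5, 11, 13)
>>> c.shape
(13, 13)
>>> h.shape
(5, 5, 5)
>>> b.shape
(13, 5)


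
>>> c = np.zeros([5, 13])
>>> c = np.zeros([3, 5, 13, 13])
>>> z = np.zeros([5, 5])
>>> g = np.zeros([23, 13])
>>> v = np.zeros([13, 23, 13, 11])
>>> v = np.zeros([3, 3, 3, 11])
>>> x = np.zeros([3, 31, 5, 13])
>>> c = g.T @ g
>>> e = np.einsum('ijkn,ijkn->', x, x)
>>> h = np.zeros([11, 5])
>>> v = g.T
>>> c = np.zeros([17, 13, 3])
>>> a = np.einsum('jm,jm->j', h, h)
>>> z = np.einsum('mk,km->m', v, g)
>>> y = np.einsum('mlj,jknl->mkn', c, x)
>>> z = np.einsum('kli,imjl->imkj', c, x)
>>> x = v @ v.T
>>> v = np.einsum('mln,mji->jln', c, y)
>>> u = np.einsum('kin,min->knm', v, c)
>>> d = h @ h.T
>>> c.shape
(17, 13, 3)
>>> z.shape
(3, 31, 17, 5)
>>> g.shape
(23, 13)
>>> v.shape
(31, 13, 3)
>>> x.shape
(13, 13)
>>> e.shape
()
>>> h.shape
(11, 5)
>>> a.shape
(11,)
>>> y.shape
(17, 31, 5)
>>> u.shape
(31, 3, 17)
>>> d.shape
(11, 11)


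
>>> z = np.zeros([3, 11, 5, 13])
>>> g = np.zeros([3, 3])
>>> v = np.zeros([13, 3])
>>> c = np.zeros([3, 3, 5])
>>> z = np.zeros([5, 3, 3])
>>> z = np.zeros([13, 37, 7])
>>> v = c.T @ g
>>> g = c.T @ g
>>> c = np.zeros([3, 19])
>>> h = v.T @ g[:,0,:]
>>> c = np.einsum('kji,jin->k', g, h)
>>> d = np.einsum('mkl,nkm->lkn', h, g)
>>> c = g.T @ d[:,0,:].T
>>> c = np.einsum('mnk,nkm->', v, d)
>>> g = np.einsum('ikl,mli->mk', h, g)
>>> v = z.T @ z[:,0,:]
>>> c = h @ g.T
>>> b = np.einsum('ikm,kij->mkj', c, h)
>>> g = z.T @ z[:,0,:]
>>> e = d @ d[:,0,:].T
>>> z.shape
(13, 37, 7)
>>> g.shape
(7, 37, 7)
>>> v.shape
(7, 37, 7)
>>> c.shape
(3, 3, 5)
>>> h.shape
(3, 3, 3)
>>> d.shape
(3, 3, 5)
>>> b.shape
(5, 3, 3)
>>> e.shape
(3, 3, 3)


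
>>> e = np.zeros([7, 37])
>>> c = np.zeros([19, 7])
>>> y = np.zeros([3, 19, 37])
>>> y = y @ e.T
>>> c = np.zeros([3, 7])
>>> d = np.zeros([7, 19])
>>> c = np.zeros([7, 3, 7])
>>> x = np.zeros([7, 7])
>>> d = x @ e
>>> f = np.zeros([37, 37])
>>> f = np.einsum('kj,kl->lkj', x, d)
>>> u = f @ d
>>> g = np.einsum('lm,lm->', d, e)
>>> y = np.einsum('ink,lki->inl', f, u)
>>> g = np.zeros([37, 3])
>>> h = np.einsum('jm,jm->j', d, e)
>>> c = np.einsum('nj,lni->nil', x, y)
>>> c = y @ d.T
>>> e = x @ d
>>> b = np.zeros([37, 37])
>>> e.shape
(7, 37)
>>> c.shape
(37, 7, 7)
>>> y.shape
(37, 7, 37)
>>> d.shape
(7, 37)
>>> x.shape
(7, 7)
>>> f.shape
(37, 7, 7)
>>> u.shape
(37, 7, 37)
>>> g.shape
(37, 3)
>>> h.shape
(7,)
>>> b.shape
(37, 37)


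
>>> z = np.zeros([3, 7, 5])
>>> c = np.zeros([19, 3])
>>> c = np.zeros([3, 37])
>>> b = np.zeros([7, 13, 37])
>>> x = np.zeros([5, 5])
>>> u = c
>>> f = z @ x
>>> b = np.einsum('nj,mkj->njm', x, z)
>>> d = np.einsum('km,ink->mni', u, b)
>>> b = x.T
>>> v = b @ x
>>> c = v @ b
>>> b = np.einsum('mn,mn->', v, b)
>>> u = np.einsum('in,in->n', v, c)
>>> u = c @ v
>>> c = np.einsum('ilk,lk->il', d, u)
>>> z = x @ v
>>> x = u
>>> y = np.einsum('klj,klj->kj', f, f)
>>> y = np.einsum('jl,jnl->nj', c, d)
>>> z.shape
(5, 5)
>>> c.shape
(37, 5)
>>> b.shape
()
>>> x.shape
(5, 5)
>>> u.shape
(5, 5)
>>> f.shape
(3, 7, 5)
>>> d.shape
(37, 5, 5)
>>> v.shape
(5, 5)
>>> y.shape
(5, 37)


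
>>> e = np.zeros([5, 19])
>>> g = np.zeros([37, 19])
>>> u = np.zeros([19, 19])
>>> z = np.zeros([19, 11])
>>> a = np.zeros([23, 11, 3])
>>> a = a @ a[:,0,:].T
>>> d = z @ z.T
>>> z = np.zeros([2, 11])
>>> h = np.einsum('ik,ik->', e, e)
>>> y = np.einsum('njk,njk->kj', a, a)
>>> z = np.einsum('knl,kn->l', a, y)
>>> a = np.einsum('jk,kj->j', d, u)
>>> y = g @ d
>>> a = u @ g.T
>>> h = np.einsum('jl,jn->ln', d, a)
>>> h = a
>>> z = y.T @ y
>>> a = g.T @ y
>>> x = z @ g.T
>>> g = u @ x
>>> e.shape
(5, 19)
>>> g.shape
(19, 37)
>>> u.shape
(19, 19)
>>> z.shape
(19, 19)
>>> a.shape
(19, 19)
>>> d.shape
(19, 19)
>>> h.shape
(19, 37)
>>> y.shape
(37, 19)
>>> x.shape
(19, 37)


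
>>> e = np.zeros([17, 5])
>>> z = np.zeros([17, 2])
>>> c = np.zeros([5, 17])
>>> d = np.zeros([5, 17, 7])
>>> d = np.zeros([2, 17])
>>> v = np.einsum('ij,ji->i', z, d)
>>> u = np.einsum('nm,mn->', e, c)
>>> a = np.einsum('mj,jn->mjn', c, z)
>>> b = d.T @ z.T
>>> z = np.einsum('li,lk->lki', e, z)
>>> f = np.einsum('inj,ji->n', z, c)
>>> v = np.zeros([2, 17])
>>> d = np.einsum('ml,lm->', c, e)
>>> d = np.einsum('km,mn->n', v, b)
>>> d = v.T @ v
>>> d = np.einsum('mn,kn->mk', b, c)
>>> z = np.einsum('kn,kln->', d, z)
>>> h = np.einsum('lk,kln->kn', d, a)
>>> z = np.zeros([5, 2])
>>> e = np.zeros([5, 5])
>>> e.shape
(5, 5)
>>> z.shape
(5, 2)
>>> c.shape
(5, 17)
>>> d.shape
(17, 5)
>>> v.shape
(2, 17)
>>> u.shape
()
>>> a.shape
(5, 17, 2)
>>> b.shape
(17, 17)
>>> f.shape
(2,)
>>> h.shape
(5, 2)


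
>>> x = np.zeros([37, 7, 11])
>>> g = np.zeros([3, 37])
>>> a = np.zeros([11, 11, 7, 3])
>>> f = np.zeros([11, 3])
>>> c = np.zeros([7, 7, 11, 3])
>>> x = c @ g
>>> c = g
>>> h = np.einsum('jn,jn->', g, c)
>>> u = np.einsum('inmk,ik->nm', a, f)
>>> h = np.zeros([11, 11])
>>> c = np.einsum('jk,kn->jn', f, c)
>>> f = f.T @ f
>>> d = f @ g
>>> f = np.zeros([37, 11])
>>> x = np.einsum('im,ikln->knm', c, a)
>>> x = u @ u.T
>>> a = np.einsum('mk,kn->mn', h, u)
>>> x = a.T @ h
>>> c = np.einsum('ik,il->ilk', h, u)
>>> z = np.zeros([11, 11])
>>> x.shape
(7, 11)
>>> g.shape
(3, 37)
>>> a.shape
(11, 7)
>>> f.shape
(37, 11)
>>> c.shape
(11, 7, 11)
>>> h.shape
(11, 11)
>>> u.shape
(11, 7)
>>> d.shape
(3, 37)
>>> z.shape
(11, 11)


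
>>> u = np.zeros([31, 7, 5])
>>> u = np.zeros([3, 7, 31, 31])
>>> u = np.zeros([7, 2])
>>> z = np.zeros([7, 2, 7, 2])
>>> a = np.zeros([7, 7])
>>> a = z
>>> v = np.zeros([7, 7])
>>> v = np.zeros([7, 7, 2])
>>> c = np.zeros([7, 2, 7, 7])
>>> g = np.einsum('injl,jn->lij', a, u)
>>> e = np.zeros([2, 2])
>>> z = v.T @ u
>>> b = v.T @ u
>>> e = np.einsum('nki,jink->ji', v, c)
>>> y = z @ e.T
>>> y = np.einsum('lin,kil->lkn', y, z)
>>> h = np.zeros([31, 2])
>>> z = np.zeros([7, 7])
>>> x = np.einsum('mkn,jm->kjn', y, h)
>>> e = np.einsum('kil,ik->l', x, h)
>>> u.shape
(7, 2)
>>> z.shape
(7, 7)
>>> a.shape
(7, 2, 7, 2)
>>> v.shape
(7, 7, 2)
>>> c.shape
(7, 2, 7, 7)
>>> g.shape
(2, 7, 7)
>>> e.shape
(7,)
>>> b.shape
(2, 7, 2)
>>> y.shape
(2, 2, 7)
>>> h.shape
(31, 2)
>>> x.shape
(2, 31, 7)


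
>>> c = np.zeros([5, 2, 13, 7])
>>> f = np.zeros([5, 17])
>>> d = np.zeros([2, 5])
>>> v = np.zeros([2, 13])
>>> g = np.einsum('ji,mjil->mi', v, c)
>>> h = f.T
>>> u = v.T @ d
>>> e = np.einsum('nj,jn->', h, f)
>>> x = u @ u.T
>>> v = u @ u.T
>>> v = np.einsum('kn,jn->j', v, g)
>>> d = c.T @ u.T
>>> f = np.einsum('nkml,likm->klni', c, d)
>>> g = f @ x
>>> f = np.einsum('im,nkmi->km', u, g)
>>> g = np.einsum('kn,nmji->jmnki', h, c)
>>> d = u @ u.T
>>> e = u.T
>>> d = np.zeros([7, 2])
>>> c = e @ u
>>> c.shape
(5, 5)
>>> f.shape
(7, 5)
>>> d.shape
(7, 2)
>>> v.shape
(5,)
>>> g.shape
(13, 2, 5, 17, 7)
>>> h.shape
(17, 5)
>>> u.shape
(13, 5)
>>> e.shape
(5, 13)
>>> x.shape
(13, 13)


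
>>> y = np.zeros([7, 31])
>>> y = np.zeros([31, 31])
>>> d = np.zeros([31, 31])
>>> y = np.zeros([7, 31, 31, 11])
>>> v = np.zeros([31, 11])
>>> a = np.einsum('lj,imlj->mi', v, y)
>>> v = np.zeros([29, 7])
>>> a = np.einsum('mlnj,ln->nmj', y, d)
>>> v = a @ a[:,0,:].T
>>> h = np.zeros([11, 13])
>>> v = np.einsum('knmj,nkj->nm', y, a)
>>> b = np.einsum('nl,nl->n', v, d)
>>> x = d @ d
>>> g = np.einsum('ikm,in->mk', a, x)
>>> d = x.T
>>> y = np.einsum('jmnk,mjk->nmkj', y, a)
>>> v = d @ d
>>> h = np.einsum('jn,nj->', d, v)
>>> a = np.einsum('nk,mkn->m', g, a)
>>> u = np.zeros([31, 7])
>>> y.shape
(31, 31, 11, 7)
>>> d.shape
(31, 31)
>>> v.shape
(31, 31)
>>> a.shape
(31,)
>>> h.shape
()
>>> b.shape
(31,)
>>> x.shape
(31, 31)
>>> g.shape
(11, 7)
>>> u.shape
(31, 7)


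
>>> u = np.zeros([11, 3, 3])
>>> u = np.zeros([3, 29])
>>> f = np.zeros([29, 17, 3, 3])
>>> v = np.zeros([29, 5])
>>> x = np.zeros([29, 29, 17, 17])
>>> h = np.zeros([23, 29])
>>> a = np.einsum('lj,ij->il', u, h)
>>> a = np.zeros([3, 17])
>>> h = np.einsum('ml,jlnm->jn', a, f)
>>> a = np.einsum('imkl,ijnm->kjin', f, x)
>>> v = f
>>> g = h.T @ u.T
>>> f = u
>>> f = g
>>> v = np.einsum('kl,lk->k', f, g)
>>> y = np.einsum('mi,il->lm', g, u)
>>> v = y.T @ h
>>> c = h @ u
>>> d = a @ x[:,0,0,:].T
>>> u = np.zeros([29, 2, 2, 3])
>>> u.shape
(29, 2, 2, 3)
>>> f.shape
(3, 3)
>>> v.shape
(3, 3)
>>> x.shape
(29, 29, 17, 17)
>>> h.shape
(29, 3)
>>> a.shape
(3, 29, 29, 17)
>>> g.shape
(3, 3)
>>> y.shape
(29, 3)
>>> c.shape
(29, 29)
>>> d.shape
(3, 29, 29, 29)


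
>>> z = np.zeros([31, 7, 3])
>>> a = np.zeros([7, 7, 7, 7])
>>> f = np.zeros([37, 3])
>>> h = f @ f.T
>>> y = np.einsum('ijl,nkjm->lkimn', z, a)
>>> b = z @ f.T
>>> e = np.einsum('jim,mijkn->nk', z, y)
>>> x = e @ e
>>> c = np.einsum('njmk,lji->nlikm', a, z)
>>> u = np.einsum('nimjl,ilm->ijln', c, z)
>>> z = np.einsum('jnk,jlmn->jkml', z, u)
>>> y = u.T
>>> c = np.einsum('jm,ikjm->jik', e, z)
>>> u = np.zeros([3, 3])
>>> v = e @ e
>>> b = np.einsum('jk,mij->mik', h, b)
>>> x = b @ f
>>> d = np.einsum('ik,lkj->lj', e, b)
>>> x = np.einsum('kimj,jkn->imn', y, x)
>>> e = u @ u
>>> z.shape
(31, 3, 7, 7)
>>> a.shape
(7, 7, 7, 7)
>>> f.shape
(37, 3)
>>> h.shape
(37, 37)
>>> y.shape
(7, 7, 7, 31)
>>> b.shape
(31, 7, 37)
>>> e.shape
(3, 3)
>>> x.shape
(7, 7, 3)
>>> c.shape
(7, 31, 3)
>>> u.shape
(3, 3)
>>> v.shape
(7, 7)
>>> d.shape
(31, 37)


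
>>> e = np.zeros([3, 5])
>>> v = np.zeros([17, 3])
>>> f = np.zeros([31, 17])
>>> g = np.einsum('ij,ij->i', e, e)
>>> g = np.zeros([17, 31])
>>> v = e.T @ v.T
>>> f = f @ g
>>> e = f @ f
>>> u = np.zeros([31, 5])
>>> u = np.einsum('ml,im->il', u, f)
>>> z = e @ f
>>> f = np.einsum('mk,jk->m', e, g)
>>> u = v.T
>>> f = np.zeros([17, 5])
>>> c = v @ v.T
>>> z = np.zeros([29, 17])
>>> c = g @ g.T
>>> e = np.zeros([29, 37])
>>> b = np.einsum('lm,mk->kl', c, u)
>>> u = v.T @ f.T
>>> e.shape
(29, 37)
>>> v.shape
(5, 17)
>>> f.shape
(17, 5)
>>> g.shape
(17, 31)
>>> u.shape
(17, 17)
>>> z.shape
(29, 17)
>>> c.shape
(17, 17)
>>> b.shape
(5, 17)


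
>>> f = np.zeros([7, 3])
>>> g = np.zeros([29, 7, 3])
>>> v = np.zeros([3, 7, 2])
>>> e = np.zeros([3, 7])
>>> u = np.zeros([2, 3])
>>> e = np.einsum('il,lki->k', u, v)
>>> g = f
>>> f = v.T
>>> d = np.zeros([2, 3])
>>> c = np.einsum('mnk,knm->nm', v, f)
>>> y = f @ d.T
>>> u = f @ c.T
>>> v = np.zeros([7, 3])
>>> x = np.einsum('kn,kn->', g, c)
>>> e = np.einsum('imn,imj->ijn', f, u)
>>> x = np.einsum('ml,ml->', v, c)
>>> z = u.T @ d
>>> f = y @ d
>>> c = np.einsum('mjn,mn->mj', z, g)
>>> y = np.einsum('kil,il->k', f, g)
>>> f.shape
(2, 7, 3)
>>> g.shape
(7, 3)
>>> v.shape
(7, 3)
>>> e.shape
(2, 7, 3)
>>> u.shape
(2, 7, 7)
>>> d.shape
(2, 3)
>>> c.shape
(7, 7)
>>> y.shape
(2,)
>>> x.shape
()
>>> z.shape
(7, 7, 3)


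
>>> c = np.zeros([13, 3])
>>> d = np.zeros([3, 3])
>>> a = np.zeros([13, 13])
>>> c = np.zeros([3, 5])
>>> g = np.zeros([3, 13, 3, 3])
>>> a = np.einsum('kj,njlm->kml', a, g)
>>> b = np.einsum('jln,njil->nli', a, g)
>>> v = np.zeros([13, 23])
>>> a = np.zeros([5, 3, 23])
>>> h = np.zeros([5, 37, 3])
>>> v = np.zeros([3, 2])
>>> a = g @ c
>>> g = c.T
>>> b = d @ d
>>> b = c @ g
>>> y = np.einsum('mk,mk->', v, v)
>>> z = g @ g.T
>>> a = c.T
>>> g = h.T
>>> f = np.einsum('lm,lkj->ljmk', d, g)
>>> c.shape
(3, 5)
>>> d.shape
(3, 3)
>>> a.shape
(5, 3)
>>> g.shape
(3, 37, 5)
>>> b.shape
(3, 3)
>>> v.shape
(3, 2)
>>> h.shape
(5, 37, 3)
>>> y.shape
()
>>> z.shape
(5, 5)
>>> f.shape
(3, 5, 3, 37)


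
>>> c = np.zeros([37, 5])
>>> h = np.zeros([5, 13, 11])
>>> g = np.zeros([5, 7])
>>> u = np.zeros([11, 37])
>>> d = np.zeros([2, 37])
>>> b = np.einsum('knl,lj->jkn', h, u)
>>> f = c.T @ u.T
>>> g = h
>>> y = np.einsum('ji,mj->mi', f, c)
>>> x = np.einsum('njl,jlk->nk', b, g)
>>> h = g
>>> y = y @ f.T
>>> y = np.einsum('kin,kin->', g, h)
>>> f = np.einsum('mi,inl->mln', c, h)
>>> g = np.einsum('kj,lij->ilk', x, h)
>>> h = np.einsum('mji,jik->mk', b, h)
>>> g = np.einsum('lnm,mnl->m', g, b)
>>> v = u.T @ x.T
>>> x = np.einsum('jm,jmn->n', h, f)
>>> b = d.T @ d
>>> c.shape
(37, 5)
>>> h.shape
(37, 11)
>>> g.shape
(37,)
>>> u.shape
(11, 37)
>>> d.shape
(2, 37)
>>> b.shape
(37, 37)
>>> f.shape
(37, 11, 13)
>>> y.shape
()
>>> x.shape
(13,)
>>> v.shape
(37, 37)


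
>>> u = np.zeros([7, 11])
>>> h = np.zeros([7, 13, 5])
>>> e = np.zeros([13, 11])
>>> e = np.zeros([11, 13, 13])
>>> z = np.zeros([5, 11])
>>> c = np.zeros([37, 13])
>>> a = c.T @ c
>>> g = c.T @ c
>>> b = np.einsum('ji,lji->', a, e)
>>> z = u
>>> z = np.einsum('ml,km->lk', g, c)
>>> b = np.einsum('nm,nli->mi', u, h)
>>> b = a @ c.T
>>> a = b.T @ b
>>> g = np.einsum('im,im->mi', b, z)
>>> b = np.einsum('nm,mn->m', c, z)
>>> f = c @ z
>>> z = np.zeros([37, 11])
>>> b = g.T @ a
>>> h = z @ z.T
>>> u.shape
(7, 11)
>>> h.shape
(37, 37)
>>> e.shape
(11, 13, 13)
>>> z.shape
(37, 11)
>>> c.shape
(37, 13)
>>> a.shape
(37, 37)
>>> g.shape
(37, 13)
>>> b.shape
(13, 37)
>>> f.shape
(37, 37)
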